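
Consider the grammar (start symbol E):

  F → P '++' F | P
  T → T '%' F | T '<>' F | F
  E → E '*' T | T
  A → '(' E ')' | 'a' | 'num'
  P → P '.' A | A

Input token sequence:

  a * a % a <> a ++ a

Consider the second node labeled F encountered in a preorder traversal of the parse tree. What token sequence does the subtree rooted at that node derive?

[E [E [T [F [P [A a]]]]] * [T [T [T [F [P [A a]]]] % [F [P [A a]]]] <> [F [P [A a]] ++ [F [P [A a]]]]]]

a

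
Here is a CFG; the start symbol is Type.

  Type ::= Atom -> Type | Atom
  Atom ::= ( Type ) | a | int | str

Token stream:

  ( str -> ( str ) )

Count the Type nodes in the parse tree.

4

[Type [Atom ( [Type [Atom str] -> [Type [Atom ( [Type [Atom str]] )]]] )]]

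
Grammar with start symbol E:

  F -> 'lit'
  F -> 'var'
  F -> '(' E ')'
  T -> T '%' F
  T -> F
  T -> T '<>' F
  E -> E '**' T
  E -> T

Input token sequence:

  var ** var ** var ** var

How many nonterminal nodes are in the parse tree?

12

[E [E [E [E [T [F var]]] ** [T [F var]]] ** [T [F var]]] ** [T [F var]]]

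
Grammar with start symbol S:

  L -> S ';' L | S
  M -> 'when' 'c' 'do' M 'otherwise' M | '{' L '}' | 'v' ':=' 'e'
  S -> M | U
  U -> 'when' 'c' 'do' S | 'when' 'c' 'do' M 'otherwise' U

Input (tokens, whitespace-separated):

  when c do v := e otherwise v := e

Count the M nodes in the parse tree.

3

[S [M when c do [M v := e] otherwise [M v := e]]]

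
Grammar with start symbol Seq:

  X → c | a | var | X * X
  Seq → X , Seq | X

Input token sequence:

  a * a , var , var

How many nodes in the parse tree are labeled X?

[Seq [X [X a] * [X a]] , [Seq [X var] , [Seq [X var]]]]

5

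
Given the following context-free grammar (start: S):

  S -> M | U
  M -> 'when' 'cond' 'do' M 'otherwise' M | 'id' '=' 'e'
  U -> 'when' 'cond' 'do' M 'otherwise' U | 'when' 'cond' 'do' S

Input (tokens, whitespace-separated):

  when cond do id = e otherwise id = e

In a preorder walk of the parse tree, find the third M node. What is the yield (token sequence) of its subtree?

[S [M when cond do [M id = e] otherwise [M id = e]]]

id = e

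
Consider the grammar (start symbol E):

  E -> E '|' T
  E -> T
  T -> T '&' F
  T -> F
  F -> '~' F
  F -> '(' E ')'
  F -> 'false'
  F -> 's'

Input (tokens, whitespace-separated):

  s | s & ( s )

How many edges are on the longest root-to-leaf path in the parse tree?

[E [E [T [F s]]] | [T [T [F s]] & [F ( [E [T [F s]]] )]]]

6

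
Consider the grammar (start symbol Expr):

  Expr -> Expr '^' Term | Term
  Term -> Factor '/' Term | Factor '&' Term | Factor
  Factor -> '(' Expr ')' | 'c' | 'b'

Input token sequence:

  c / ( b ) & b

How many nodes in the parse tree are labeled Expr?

[Expr [Term [Factor c] / [Term [Factor ( [Expr [Term [Factor b]]] )] & [Term [Factor b]]]]]

2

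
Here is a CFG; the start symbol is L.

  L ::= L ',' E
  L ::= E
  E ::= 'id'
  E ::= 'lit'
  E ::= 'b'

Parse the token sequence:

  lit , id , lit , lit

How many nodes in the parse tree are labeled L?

[L [L [L [L [E lit]] , [E id]] , [E lit]] , [E lit]]

4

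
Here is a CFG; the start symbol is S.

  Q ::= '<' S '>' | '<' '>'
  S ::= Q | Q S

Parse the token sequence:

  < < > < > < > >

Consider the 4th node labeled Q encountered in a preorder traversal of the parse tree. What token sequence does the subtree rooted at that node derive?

[S [Q < [S [Q < >] [S [Q < >] [S [Q < >]]]] >]]

< >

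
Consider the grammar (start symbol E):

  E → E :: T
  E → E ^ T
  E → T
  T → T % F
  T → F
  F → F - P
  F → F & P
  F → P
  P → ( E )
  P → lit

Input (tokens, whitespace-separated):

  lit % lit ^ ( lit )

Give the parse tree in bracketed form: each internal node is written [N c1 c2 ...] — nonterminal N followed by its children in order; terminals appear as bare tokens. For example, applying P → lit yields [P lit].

[E [E [T [T [F [P lit]]] % [F [P lit]]]] ^ [T [F [P ( [E [T [F [P lit]]]] )]]]]

E
E ^ T
T ^ T
T % F ^ T
F % F ^ T
P % F ^ T
lit % F ^ T
lit % P ^ T
lit % lit ^ T
lit % lit ^ F
lit % lit ^ P
lit % lit ^ ( E )
lit % lit ^ ( T )
lit % lit ^ ( F )
lit % lit ^ ( P )
lit % lit ^ ( lit )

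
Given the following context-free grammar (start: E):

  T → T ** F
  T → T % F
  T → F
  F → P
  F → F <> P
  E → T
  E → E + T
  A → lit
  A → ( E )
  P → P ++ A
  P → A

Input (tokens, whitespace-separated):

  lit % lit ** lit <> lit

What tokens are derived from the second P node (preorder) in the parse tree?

[E [T [T [T [F [P [A lit]]]] % [F [P [A lit]]]] ** [F [F [P [A lit]]] <> [P [A lit]]]]]

lit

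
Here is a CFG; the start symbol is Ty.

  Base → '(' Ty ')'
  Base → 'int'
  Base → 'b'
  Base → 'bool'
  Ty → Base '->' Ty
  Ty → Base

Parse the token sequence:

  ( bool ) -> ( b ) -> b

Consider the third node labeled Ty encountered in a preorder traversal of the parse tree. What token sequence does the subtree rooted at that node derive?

[Ty [Base ( [Ty [Base bool]] )] -> [Ty [Base ( [Ty [Base b]] )] -> [Ty [Base b]]]]

( b ) -> b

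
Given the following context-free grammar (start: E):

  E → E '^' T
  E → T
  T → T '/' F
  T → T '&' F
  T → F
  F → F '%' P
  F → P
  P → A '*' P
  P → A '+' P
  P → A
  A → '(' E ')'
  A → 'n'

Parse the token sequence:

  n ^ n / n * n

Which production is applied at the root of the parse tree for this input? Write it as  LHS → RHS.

E → E '^' T

[E [E [T [F [P [A n]]]]] ^ [T [T [F [P [A n]]]] / [F [P [A n] * [P [A n]]]]]]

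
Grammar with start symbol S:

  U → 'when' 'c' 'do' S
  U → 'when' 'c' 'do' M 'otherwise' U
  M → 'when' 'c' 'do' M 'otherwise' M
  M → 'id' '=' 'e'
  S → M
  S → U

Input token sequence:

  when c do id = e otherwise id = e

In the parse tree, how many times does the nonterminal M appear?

3

[S [M when c do [M id = e] otherwise [M id = e]]]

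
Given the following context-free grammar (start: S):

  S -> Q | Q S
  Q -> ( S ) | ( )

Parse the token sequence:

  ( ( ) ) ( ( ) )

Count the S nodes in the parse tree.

4

[S [Q ( [S [Q ( )]] )] [S [Q ( [S [Q ( )]] )]]]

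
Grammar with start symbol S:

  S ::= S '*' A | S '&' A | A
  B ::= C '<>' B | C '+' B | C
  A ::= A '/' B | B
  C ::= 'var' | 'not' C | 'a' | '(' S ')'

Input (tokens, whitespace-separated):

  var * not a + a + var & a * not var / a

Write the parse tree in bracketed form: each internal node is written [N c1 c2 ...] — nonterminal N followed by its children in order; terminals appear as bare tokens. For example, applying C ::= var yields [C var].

[S [S [S [S [A [B [C var]]]] * [A [B [C not [C a]] + [B [C a] + [B [C var]]]]]] & [A [B [C a]]]] * [A [A [B [C not [C var]]]] / [B [C a]]]]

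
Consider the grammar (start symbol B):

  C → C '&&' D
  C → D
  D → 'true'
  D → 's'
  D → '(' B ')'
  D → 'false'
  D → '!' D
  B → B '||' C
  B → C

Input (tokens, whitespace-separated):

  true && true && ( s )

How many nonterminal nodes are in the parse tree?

[B [C [C [C [D true]] && [D true]] && [D ( [B [C [D s]]] )]]]

10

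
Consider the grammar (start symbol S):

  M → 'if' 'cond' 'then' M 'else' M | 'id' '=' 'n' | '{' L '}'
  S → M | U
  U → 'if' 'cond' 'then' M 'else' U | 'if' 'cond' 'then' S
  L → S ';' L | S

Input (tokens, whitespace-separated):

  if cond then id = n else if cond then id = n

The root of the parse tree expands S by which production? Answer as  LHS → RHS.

[S [U if cond then [M id = n] else [U if cond then [S [M id = n]]]]]

S → U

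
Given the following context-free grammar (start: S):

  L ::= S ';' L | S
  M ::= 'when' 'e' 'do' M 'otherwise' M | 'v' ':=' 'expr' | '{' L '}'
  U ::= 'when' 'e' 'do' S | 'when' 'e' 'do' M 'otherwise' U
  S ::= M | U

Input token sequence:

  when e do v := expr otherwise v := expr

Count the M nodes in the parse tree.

[S [M when e do [M v := expr] otherwise [M v := expr]]]

3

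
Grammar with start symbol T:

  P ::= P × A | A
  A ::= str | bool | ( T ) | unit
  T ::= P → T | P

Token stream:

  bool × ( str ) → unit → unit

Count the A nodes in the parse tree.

5

[T [P [P [A bool]] × [A ( [T [P [A str]]] )]] → [T [P [A unit]] → [T [P [A unit]]]]]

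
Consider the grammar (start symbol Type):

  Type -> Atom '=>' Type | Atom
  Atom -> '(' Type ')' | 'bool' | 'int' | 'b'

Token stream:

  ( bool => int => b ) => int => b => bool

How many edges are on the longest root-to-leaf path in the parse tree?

6

[Type [Atom ( [Type [Atom bool] => [Type [Atom int] => [Type [Atom b]]]] )] => [Type [Atom int] => [Type [Atom b] => [Type [Atom bool]]]]]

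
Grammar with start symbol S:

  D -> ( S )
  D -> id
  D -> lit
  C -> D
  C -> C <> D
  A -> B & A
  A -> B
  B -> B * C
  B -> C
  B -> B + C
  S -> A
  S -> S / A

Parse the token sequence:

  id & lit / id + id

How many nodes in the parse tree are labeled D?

4

[S [S [A [B [C [D id]]] & [A [B [C [D lit]]]]]] / [A [B [B [C [D id]]] + [C [D id]]]]]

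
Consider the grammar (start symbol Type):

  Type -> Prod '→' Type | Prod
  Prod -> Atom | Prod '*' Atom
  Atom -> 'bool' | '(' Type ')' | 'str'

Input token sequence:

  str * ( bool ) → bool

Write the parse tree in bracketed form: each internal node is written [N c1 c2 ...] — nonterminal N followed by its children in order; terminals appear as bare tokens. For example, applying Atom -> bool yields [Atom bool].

[Type [Prod [Prod [Atom str]] * [Atom ( [Type [Prod [Atom bool]]] )]] → [Type [Prod [Atom bool]]]]

Type
Prod → Type
Prod * Atom → Type
Atom * Atom → Type
str * Atom → Type
str * ( Type ) → Type
str * ( Prod ) → Type
str * ( Atom ) → Type
str * ( bool ) → Type
str * ( bool ) → Prod
str * ( bool ) → Atom
str * ( bool ) → bool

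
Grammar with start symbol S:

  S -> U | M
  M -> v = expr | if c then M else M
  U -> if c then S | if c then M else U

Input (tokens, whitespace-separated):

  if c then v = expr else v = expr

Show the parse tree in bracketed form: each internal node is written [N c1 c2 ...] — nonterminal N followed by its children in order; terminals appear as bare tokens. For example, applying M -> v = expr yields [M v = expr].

[S [M if c then [M v = expr] else [M v = expr]]]

S
M
if c then M else M
if c then v = expr else M
if c then v = expr else v = expr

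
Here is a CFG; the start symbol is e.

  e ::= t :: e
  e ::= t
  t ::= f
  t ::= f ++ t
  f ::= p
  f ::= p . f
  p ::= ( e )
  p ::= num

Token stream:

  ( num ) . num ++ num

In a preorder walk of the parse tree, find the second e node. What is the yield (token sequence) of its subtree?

[e [t [f [p ( [e [t [f [p num]]]] )] . [f [p num]]] ++ [t [f [p num]]]]]

num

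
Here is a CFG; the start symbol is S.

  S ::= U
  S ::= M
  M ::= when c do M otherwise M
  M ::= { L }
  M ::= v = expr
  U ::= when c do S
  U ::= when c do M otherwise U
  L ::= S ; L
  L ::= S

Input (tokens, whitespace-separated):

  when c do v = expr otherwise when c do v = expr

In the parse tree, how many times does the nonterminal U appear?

[S [U when c do [M v = expr] otherwise [U when c do [S [M v = expr]]]]]

2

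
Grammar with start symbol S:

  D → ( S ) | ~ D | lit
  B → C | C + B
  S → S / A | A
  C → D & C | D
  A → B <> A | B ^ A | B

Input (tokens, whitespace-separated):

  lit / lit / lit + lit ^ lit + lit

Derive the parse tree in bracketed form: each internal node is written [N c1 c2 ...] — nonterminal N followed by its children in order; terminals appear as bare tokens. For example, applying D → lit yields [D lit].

[S [S [S [A [B [C [D lit]]]]] / [A [B [C [D lit]]]]] / [A [B [C [D lit]] + [B [C [D lit]]]] ^ [A [B [C [D lit]] + [B [C [D lit]]]]]]]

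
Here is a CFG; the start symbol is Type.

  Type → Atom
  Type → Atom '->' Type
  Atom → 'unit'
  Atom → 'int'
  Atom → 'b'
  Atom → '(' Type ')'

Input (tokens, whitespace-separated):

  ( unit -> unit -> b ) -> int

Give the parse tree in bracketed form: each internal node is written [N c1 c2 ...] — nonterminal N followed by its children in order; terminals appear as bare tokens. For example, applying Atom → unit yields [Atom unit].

Type
Atom -> Type
( Type ) -> Type
( Atom -> Type ) -> Type
( unit -> Type ) -> Type
( unit -> Atom -> Type ) -> Type
( unit -> unit -> Type ) -> Type
( unit -> unit -> Atom ) -> Type
( unit -> unit -> b ) -> Type
( unit -> unit -> b ) -> Atom
( unit -> unit -> b ) -> int

[Type [Atom ( [Type [Atom unit] -> [Type [Atom unit] -> [Type [Atom b]]]] )] -> [Type [Atom int]]]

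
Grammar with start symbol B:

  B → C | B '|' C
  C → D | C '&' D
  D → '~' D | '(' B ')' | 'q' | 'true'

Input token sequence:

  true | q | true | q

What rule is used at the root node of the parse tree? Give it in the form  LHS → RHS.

B → B '|' C

[B [B [B [B [C [D true]]] | [C [D q]]] | [C [D true]]] | [C [D q]]]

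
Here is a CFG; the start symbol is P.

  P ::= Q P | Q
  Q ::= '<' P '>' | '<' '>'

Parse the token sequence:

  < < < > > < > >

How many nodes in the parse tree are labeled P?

4

[P [Q < [P [Q < [P [Q < >]] >] [P [Q < >]]] >]]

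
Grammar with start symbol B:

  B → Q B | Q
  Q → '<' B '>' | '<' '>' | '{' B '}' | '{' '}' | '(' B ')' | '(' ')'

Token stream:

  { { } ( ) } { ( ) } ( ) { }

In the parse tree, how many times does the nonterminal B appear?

[B [Q { [B [Q { }] [B [Q ( )]]] }] [B [Q { [B [Q ( )]] }] [B [Q ( )] [B [Q { }]]]]]

7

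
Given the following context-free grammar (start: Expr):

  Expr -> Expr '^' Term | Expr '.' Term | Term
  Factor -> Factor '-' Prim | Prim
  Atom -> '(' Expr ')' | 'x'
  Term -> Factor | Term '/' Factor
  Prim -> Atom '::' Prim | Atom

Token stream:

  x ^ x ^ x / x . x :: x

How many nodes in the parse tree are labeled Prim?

6

[Expr [Expr [Expr [Expr [Term [Factor [Prim [Atom x]]]]] ^ [Term [Factor [Prim [Atom x]]]]] ^ [Term [Term [Factor [Prim [Atom x]]]] / [Factor [Prim [Atom x]]]]] . [Term [Factor [Prim [Atom x] :: [Prim [Atom x]]]]]]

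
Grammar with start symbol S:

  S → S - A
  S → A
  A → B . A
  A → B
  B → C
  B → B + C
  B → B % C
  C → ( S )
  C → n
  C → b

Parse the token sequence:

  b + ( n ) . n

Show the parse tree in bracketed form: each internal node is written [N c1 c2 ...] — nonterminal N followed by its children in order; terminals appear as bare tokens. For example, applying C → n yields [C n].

S
A
B . A
B + C . A
C + C . A
b + C . A
b + ( S ) . A
b + ( A ) . A
b + ( B ) . A
b + ( C ) . A
b + ( n ) . A
b + ( n ) . B
b + ( n ) . C
b + ( n ) . n

[S [A [B [B [C b]] + [C ( [S [A [B [C n]]]] )]] . [A [B [C n]]]]]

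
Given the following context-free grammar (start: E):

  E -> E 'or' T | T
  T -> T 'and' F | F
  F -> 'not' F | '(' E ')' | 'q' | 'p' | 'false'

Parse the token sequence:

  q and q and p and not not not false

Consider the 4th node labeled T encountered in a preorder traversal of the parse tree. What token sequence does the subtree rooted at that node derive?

[E [T [T [T [T [F q]] and [F q]] and [F p]] and [F not [F not [F not [F false]]]]]]

q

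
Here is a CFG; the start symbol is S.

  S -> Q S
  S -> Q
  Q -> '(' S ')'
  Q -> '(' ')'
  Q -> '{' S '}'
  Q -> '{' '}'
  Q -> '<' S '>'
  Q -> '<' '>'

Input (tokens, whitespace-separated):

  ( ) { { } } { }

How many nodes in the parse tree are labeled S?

4

[S [Q ( )] [S [Q { [S [Q { }]] }] [S [Q { }]]]]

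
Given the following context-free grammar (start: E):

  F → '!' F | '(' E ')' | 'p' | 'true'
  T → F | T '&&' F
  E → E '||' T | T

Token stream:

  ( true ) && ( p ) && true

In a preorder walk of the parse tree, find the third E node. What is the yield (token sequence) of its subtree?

[E [T [T [T [F ( [E [T [F true]]] )]] && [F ( [E [T [F p]]] )]] && [F true]]]

p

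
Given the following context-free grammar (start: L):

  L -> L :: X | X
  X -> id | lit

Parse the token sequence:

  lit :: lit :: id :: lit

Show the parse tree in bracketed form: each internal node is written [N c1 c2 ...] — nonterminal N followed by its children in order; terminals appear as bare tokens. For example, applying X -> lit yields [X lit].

L
L :: X
L :: X :: X
L :: X :: X :: X
X :: X :: X :: X
lit :: X :: X :: X
lit :: lit :: X :: X
lit :: lit :: id :: X
lit :: lit :: id :: lit

[L [L [L [L [X lit]] :: [X lit]] :: [X id]] :: [X lit]]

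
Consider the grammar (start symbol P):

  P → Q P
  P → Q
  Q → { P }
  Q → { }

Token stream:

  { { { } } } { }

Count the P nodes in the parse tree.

4

[P [Q { [P [Q { [P [Q { }]] }]] }] [P [Q { }]]]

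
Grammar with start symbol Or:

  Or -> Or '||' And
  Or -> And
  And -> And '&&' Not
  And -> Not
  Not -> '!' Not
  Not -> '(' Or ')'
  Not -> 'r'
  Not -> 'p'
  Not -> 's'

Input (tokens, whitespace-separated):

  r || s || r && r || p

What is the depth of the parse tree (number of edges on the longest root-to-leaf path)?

[Or [Or [Or [Or [And [Not r]]] || [And [Not s]]] || [And [And [Not r]] && [Not r]]] || [And [Not p]]]

6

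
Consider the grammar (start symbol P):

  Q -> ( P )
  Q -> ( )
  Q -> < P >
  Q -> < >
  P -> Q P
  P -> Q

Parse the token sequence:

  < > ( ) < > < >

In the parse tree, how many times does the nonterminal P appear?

4

[P [Q < >] [P [Q ( )] [P [Q < >] [P [Q < >]]]]]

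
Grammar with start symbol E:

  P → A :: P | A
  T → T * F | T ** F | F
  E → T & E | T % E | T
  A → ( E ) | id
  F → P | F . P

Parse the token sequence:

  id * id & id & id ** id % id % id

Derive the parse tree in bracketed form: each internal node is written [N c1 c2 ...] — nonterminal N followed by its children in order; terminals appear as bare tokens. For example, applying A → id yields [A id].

[E [T [T [F [P [A id]]]] * [F [P [A id]]]] & [E [T [F [P [A id]]]] & [E [T [T [F [P [A id]]]] ** [F [P [A id]]]] % [E [T [F [P [A id]]]] % [E [T [F [P [A id]]]]]]]]]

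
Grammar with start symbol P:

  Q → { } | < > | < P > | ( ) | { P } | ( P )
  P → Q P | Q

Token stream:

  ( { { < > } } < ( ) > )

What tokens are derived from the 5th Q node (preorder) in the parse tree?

< ( ) >

[P [Q ( [P [Q { [P [Q { [P [Q < >]] }]] }] [P [Q < [P [Q ( )]] >]]] )]]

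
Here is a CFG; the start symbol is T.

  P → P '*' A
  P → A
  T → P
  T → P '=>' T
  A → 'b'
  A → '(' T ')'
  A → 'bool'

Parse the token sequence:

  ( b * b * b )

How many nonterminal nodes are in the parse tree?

10

[T [P [A ( [T [P [P [P [A b]] * [A b]] * [A b]]] )]]]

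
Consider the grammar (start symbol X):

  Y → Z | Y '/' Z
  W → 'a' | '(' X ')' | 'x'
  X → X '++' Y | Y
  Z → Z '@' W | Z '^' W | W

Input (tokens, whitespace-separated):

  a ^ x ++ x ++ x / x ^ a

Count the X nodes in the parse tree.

[X [X [X [Y [Z [Z [W a]] ^ [W x]]]] ++ [Y [Z [W x]]]] ++ [Y [Y [Z [W x]]] / [Z [Z [W x]] ^ [W a]]]]

3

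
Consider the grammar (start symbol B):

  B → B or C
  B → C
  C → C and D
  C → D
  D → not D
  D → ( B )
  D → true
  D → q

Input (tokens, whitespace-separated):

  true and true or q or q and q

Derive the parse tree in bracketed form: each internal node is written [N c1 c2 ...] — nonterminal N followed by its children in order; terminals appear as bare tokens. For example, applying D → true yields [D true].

[B [B [B [C [C [D true]] and [D true]]] or [C [D q]]] or [C [C [D q]] and [D q]]]

B
B or C
B or C or C
C or C or C
C and D or C or C
D and D or C or C
true and D or C or C
true and true or C or C
true and true or D or C
true and true or q or C
true and true or q or C and D
true and true or q or D and D
true and true or q or q and D
true and true or q or q and q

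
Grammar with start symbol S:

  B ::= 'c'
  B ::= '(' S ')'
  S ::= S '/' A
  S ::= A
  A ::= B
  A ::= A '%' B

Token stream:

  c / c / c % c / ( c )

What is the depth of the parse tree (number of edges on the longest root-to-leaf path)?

[S [S [S [S [A [B c]]] / [A [B c]]] / [A [A [B c]] % [B c]]] / [A [B ( [S [A [B c]]] )]]]

6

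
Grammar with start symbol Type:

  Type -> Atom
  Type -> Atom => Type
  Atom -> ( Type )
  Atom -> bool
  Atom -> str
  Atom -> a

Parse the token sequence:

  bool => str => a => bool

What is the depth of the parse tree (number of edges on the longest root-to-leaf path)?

[Type [Atom bool] => [Type [Atom str] => [Type [Atom a] => [Type [Atom bool]]]]]

5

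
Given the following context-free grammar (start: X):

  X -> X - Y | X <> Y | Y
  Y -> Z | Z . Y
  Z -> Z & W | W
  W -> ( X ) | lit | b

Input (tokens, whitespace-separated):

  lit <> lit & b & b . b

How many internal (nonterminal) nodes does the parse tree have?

15

[X [X [Y [Z [W lit]]]] <> [Y [Z [Z [Z [W lit]] & [W b]] & [W b]] . [Y [Z [W b]]]]]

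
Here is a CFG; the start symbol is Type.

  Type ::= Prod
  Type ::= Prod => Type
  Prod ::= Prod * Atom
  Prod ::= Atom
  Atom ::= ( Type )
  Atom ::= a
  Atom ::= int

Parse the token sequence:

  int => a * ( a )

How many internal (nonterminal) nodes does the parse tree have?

[Type [Prod [Atom int]] => [Type [Prod [Prod [Atom a]] * [Atom ( [Type [Prod [Atom a]]] )]]]]

11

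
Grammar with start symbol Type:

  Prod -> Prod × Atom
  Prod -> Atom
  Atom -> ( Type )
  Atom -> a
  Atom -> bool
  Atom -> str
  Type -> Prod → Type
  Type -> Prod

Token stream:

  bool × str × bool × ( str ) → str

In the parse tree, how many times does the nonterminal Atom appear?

[Type [Prod [Prod [Prod [Prod [Atom bool]] × [Atom str]] × [Atom bool]] × [Atom ( [Type [Prod [Atom str]]] )]] → [Type [Prod [Atom str]]]]

6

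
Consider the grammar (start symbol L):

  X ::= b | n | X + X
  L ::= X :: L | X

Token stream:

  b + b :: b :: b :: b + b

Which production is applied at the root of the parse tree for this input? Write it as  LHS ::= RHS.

L ::= X :: L

[L [X [X b] + [X b]] :: [L [X b] :: [L [X b] :: [L [X [X b] + [X b]]]]]]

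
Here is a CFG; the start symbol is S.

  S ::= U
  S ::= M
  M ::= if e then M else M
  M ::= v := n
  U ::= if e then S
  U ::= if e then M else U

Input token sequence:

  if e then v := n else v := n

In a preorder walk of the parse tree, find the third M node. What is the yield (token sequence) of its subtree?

v := n

[S [M if e then [M v := n] else [M v := n]]]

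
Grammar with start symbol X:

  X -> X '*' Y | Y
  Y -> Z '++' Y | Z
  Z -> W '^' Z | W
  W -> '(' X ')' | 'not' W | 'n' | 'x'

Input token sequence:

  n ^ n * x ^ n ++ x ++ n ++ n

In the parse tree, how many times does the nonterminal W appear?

7

[X [X [Y [Z [W n] ^ [Z [W n]]]]] * [Y [Z [W x] ^ [Z [W n]]] ++ [Y [Z [W x]] ++ [Y [Z [W n]] ++ [Y [Z [W n]]]]]]]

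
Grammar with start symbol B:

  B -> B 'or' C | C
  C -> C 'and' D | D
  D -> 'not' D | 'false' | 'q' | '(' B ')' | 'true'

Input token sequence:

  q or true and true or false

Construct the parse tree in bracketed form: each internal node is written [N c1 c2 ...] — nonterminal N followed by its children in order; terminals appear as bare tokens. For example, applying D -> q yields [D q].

B
B or C
B or C or C
C or C or C
D or C or C
q or C or C
q or C and D or C
q or D and D or C
q or true and D or C
q or true and true or C
q or true and true or D
q or true and true or false

[B [B [B [C [D q]]] or [C [C [D true]] and [D true]]] or [C [D false]]]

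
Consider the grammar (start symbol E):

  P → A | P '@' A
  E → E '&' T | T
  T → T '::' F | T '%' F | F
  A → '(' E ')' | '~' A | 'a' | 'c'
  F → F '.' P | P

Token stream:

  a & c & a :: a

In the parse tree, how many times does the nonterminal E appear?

3

[E [E [E [T [F [P [A a]]]]] & [T [F [P [A c]]]]] & [T [T [F [P [A a]]]] :: [F [P [A a]]]]]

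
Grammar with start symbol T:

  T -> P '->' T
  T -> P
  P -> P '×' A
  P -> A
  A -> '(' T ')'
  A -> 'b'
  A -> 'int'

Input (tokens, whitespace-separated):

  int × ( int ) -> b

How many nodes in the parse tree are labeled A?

4

[T [P [P [A int]] × [A ( [T [P [A int]]] )]] -> [T [P [A b]]]]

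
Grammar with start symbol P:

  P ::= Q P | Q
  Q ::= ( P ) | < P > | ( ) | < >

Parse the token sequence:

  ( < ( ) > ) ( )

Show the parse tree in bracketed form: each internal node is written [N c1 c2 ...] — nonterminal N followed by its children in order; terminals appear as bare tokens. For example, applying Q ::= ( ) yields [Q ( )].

P
Q P
( P ) P
( Q ) P
( < P > ) P
( < Q > ) P
( < ( ) > ) P
( < ( ) > ) Q
( < ( ) > ) ( )

[P [Q ( [P [Q < [P [Q ( )]] >]] )] [P [Q ( )]]]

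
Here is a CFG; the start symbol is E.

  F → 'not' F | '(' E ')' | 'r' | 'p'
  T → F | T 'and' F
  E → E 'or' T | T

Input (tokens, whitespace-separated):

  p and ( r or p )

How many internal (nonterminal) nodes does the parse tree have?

[E [T [T [F p]] and [F ( [E [E [T [F r]]] or [T [F p]]] )]]]

11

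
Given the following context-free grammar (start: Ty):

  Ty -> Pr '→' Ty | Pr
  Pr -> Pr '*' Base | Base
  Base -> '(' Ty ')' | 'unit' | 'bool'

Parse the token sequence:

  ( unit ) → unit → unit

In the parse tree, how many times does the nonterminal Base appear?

[Ty [Pr [Base ( [Ty [Pr [Base unit]]] )]] → [Ty [Pr [Base unit]] → [Ty [Pr [Base unit]]]]]

4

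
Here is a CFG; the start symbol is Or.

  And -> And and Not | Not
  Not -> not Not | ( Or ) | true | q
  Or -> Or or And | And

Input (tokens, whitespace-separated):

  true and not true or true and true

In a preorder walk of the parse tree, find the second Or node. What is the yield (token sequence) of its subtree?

true and not true

[Or [Or [And [And [Not true]] and [Not not [Not true]]]] or [And [And [Not true]] and [Not true]]]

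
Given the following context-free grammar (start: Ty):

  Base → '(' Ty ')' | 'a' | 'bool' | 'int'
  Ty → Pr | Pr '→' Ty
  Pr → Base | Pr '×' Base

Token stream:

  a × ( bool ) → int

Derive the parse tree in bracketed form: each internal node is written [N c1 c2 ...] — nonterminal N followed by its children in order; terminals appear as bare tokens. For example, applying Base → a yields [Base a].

[Ty [Pr [Pr [Base a]] × [Base ( [Ty [Pr [Base bool]]] )]] → [Ty [Pr [Base int]]]]

Ty
Pr → Ty
Pr × Base → Ty
Base × Base → Ty
a × Base → Ty
a × ( Ty ) → Ty
a × ( Pr ) → Ty
a × ( Base ) → Ty
a × ( bool ) → Ty
a × ( bool ) → Pr
a × ( bool ) → Base
a × ( bool ) → int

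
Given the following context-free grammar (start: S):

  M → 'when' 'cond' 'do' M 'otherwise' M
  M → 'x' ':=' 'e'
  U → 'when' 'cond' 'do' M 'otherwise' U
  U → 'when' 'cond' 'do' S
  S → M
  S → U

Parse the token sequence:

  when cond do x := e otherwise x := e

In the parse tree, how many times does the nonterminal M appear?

[S [M when cond do [M x := e] otherwise [M x := e]]]

3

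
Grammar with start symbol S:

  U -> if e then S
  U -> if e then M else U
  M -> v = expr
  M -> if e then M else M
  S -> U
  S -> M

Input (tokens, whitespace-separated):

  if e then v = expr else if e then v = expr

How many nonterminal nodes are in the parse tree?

6

[S [U if e then [M v = expr] else [U if e then [S [M v = expr]]]]]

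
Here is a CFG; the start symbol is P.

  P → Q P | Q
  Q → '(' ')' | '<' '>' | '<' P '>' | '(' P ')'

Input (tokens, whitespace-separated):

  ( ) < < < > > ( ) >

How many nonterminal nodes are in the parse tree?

[P [Q ( )] [P [Q < [P [Q < [P [Q < >]] >] [P [Q ( )]]] >]]]

10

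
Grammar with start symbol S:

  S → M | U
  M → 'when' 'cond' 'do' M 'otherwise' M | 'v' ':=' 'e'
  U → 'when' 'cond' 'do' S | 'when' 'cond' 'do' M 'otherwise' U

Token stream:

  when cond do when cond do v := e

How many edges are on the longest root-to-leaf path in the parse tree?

6

[S [U when cond do [S [U when cond do [S [M v := e]]]]]]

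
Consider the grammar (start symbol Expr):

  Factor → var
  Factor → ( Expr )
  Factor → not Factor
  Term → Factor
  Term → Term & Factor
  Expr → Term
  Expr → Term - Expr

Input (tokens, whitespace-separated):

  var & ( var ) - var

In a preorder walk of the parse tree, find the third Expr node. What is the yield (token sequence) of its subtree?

var

[Expr [Term [Term [Factor var]] & [Factor ( [Expr [Term [Factor var]]] )]] - [Expr [Term [Factor var]]]]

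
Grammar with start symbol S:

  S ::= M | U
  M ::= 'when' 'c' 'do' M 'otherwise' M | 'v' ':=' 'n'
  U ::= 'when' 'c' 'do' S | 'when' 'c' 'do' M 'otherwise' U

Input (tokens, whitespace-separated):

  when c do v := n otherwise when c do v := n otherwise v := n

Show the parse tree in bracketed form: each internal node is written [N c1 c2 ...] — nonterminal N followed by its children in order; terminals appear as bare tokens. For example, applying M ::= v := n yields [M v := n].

[S [M when c do [M v := n] otherwise [M when c do [M v := n] otherwise [M v := n]]]]

S
M
when c do M otherwise M
when c do v := n otherwise M
when c do v := n otherwise when c do M otherwise M
when c do v := n otherwise when c do v := n otherwise M
when c do v := n otherwise when c do v := n otherwise v := n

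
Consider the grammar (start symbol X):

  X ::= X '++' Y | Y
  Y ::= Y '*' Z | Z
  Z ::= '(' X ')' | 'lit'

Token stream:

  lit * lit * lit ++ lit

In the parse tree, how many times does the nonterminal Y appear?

[X [X [Y [Y [Y [Z lit]] * [Z lit]] * [Z lit]]] ++ [Y [Z lit]]]

4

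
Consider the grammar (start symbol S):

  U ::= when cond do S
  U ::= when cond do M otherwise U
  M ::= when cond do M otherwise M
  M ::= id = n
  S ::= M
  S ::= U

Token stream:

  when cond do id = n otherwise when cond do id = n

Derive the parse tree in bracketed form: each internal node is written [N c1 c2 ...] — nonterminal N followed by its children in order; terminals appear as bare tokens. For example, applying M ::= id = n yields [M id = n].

S
U
when cond do M otherwise U
when cond do id = n otherwise U
when cond do id = n otherwise when cond do S
when cond do id = n otherwise when cond do M
when cond do id = n otherwise when cond do id = n

[S [U when cond do [M id = n] otherwise [U when cond do [S [M id = n]]]]]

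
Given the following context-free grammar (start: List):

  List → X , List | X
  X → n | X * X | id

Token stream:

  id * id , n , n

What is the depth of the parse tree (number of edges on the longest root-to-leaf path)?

4

[List [X [X id] * [X id]] , [List [X n] , [List [X n]]]]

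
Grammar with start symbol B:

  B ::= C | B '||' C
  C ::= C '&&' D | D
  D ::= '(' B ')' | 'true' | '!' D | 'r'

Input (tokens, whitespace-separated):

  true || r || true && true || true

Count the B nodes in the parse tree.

[B [B [B [B [C [D true]]] || [C [D r]]] || [C [C [D true]] && [D true]]] || [C [D true]]]

4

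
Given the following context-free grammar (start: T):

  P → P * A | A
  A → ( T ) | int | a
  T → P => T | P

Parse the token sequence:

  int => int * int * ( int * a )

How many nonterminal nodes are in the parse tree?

[T [P [A int]] => [T [P [P [P [A int]] * [A int]] * [A ( [T [P [P [A int]] * [A a]]] )]]]]

15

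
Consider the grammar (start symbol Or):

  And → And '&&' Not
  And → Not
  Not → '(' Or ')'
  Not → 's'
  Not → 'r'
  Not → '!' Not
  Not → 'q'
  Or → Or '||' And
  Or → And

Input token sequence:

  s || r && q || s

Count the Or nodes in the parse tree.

[Or [Or [Or [And [Not s]]] || [And [And [Not r]] && [Not q]]] || [And [Not s]]]

3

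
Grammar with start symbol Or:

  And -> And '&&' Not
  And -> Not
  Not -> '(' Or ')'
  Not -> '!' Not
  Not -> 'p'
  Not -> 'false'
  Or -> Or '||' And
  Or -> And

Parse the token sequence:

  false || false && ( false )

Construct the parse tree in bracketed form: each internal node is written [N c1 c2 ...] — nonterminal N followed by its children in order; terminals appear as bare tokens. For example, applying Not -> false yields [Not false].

Or
Or || And
And || And
Not || And
false || And
false || And && Not
false || Not && Not
false || false && Not
false || false && ( Or )
false || false && ( And )
false || false && ( Not )
false || false && ( false )

[Or [Or [And [Not false]]] || [And [And [Not false]] && [Not ( [Or [And [Not false]]] )]]]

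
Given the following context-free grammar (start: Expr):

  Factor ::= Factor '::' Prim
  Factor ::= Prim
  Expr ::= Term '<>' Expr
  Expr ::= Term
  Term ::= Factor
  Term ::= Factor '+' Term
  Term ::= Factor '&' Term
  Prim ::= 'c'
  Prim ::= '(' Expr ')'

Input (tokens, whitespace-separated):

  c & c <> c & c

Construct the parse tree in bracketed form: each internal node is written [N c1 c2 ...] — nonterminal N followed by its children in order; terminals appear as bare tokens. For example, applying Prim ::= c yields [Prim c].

[Expr [Term [Factor [Prim c]] & [Term [Factor [Prim c]]]] <> [Expr [Term [Factor [Prim c]] & [Term [Factor [Prim c]]]]]]

Expr
Term <> Expr
Factor & Term <> Expr
Prim & Term <> Expr
c & Term <> Expr
c & Factor <> Expr
c & Prim <> Expr
c & c <> Expr
c & c <> Term
c & c <> Factor & Term
c & c <> Prim & Term
c & c <> c & Term
c & c <> c & Factor
c & c <> c & Prim
c & c <> c & c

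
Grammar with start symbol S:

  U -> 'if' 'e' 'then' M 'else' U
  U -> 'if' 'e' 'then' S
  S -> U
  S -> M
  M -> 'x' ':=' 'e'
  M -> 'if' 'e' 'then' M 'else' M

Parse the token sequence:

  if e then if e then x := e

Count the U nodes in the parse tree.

2

[S [U if e then [S [U if e then [S [M x := e]]]]]]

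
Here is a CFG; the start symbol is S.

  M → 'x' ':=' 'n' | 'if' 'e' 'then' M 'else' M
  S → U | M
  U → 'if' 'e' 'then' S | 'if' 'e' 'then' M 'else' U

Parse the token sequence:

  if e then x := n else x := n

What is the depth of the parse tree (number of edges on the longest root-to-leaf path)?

[S [M if e then [M x := n] else [M x := n]]]

3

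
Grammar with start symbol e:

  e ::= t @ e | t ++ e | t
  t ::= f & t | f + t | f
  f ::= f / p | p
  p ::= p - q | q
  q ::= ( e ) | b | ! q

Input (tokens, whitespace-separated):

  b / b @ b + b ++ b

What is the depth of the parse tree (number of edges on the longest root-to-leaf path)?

7

[e [t [f [f [p [q b]]] / [p [q b]]]] @ [e [t [f [p [q b]]] + [t [f [p [q b]]]]] ++ [e [t [f [p [q b]]]]]]]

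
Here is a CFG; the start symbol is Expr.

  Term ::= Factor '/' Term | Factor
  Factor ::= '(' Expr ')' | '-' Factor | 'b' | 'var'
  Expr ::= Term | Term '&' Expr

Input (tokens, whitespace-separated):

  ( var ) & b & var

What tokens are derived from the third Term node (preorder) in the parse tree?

b

[Expr [Term [Factor ( [Expr [Term [Factor var]]] )]] & [Expr [Term [Factor b]] & [Expr [Term [Factor var]]]]]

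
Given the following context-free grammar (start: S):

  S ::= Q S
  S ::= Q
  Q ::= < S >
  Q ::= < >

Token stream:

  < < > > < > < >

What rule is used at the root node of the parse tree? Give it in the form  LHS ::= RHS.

S ::= Q S

[S [Q < [S [Q < >]] >] [S [Q < >] [S [Q < >]]]]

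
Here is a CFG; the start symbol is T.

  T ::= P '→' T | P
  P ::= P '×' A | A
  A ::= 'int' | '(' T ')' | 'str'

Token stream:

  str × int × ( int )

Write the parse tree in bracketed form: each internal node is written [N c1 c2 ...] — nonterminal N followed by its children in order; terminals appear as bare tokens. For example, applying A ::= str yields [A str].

T
P
P × A
P × A × A
A × A × A
str × A × A
str × int × A
str × int × ( T )
str × int × ( P )
str × int × ( A )
str × int × ( int )

[T [P [P [P [A str]] × [A int]] × [A ( [T [P [A int]]] )]]]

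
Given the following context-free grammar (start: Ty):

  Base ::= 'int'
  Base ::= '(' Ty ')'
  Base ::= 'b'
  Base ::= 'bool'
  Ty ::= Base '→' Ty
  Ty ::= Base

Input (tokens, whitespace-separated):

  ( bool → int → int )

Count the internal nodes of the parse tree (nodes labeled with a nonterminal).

[Ty [Base ( [Ty [Base bool] → [Ty [Base int] → [Ty [Base int]]]] )]]

8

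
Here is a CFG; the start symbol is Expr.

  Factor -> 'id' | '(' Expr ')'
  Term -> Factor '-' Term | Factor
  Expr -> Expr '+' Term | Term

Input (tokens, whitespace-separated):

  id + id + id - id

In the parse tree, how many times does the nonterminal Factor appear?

4

[Expr [Expr [Expr [Term [Factor id]]] + [Term [Factor id]]] + [Term [Factor id] - [Term [Factor id]]]]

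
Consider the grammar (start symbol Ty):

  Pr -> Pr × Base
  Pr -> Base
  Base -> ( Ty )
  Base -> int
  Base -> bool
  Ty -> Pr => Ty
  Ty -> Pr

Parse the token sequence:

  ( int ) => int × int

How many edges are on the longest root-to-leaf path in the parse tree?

[Ty [Pr [Base ( [Ty [Pr [Base int]]] )]] => [Ty [Pr [Pr [Base int]] × [Base int]]]]

6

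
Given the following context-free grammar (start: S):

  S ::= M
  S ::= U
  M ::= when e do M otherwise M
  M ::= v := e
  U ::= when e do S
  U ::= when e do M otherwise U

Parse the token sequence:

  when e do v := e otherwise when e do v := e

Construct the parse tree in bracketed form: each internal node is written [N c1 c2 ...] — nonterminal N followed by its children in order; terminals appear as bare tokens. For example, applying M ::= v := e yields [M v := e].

S
U
when e do M otherwise U
when e do v := e otherwise U
when e do v := e otherwise when e do S
when e do v := e otherwise when e do M
when e do v := e otherwise when e do v := e

[S [U when e do [M v := e] otherwise [U when e do [S [M v := e]]]]]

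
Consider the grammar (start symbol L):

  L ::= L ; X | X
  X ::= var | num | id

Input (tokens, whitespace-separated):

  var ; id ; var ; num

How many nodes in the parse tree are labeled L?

[L [L [L [L [X var]] ; [X id]] ; [X var]] ; [X num]]

4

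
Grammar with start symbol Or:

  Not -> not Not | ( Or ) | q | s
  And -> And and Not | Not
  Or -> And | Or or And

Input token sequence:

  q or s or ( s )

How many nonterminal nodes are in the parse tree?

12

[Or [Or [Or [And [Not q]]] or [And [Not s]]] or [And [Not ( [Or [And [Not s]]] )]]]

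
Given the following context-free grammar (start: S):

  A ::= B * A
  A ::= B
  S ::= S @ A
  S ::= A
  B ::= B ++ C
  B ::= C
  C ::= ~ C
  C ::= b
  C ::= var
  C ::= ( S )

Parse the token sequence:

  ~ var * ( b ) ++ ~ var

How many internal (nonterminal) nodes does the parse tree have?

[S [A [B [C ~ [C var]]] * [A [B [B [C ( [S [A [B [C b]]]] )]] ++ [C ~ [C var]]]]]]

15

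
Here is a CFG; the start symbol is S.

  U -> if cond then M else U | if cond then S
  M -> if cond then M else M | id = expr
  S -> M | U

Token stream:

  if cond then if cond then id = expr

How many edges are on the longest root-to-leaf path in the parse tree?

6

[S [U if cond then [S [U if cond then [S [M id = expr]]]]]]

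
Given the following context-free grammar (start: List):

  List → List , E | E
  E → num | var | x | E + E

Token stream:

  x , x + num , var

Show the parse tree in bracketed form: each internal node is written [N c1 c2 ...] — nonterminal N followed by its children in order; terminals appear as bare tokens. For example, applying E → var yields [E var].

[List [List [List [E x]] , [E [E x] + [E num]]] , [E var]]

List
List , E
List , E , E
E , E , E
x , E , E
x , E + E , E
x , x + E , E
x , x + num , E
x , x + num , var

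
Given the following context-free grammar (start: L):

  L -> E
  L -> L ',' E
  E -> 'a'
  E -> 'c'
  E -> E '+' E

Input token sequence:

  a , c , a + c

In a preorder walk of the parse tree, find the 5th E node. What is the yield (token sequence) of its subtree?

[L [L [L [E a]] , [E c]] , [E [E a] + [E c]]]

c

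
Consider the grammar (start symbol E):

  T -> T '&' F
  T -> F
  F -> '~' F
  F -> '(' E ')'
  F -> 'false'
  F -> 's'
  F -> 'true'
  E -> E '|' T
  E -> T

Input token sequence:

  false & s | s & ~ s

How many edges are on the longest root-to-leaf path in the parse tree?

5

[E [E [T [T [F false]] & [F s]]] | [T [T [F s]] & [F ~ [F s]]]]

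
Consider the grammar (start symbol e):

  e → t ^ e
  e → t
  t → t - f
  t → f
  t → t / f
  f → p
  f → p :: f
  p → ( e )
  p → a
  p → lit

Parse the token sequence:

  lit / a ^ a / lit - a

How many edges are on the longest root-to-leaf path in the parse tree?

[e [t [t [f [p lit]]] / [f [p a]]] ^ [e [t [t [t [f [p a]]] / [f [p lit]]] - [f [p a]]]]]

7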